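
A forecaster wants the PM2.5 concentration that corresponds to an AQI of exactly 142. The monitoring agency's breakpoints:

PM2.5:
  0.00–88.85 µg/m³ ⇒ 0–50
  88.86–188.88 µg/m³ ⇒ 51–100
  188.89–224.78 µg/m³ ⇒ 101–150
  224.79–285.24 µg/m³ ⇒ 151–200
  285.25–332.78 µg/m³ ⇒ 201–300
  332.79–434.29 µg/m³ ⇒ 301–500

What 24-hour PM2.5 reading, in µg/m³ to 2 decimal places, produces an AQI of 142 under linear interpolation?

218.92

AQI 142 lies in the 101–150 band, which corresponds to 188.89–224.78 µg/m³.
C = 188.89 + (142−101)×(224.78−188.89)/(150−101) = 188.89 + 41×35.89/49 ≈ 218.9204 µg/m³ → 218.92 µg/m³ to 2 dp.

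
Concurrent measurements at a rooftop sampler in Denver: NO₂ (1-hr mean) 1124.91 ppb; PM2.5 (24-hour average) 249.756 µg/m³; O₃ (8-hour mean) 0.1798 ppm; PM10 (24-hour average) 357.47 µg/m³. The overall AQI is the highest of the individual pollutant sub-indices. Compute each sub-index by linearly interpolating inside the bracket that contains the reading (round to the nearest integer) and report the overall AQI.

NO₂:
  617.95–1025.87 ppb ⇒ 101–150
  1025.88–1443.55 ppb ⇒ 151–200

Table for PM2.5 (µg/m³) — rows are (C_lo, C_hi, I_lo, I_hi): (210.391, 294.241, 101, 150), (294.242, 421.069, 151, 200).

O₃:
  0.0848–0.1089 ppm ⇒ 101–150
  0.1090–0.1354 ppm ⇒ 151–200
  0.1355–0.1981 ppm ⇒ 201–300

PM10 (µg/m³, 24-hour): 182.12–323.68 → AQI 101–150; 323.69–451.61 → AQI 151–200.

NO₂ 1124.91: bracket 1025.88–1443.55 → index 151–200; slope 49/417.67, offset 99.03.
AQI = 151 + 49/417.67·99.03 ≈ 162.62 ⇒ 163.
PM2.5: 249.756 lies in 210.391–294.241, so I_lo=101, I_hi=150, C_lo=210.391, C_hi=294.241.
(150−101)/(294.241−210.391) × (249.756−210.391) + 101 = 49/83.850 × 39.365 + 101 ≈ 124.00 → 124.
O₃: 0.1798 ∈ [0.1355, 0.1981] ↔ index [201, 300].
201 + (0.1798−0.1355)·(300−201)/(0.1981−0.1355) = 201 + 0.0443·99/0.0626 ≈ 271.06, so AQI = 271.
PM10: 357.47 ∈ [323.69, 451.61] ↔ index [151, 200].
151 + (357.47−323.69)·(200−151)/(451.61−323.69) = 151 + 33.78·49/127.92 ≈ 163.94, so AQI = 164.
Sub-indices: NO₂→163, PM2.5→124, O₃→271, PM10→164. Overall AQI = max = 271; dominant pollutant is O₃.

271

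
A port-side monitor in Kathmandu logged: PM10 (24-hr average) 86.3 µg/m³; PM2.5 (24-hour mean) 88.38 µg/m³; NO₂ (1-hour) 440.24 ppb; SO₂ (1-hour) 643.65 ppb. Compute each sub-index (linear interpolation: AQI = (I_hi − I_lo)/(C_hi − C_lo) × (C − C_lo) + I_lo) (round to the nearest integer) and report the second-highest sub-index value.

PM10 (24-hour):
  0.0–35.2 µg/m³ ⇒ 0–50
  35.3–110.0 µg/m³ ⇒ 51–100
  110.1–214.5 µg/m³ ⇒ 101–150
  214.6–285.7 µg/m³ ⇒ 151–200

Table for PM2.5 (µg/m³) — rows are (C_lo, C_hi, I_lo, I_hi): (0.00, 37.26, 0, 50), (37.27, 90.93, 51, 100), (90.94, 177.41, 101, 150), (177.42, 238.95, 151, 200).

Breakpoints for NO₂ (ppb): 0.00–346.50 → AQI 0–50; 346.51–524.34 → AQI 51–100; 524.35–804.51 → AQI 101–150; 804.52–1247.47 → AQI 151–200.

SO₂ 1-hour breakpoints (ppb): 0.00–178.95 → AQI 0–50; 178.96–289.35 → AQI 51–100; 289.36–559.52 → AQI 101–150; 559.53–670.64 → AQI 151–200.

PM10: 86.3 lies in 35.3–110.0, so I_lo=51, I_hi=100, C_lo=35.3, C_hi=110.0.
(100−51)/(110.0−35.3) × (86.3−35.3) + 51 = 49/74.7 × 51.0 + 51 ≈ 84.45 → 84.
PM2.5: row 37.27–90.93 (AQI 51–100). (100−51)·(88.38−37.27)/(90.93−37.27) + 51 = 49·51.11/53.66 + 51 ≈ 97.67 → 98.
NO₂: 440.24 ∈ [346.51, 524.34] ↔ index [51, 100].
51 + (440.24−346.51)·(100−51)/(524.34−346.51) = 51 + 93.73·49/177.83 ≈ 76.83, so AQI = 77.
SO₂ 643.65: bracket 559.53–670.64 → index 151–200; slope 49/111.11, offset 84.12.
AQI = 151 + 49/111.11·84.12 ≈ 188.10 ⇒ 188.
Sub-indices: PM10→84, PM2.5→98, NO₂→77, SO₂→188. Ranked high→low: 188, 98, 84, 77. Second-highest sub-index = 98.

98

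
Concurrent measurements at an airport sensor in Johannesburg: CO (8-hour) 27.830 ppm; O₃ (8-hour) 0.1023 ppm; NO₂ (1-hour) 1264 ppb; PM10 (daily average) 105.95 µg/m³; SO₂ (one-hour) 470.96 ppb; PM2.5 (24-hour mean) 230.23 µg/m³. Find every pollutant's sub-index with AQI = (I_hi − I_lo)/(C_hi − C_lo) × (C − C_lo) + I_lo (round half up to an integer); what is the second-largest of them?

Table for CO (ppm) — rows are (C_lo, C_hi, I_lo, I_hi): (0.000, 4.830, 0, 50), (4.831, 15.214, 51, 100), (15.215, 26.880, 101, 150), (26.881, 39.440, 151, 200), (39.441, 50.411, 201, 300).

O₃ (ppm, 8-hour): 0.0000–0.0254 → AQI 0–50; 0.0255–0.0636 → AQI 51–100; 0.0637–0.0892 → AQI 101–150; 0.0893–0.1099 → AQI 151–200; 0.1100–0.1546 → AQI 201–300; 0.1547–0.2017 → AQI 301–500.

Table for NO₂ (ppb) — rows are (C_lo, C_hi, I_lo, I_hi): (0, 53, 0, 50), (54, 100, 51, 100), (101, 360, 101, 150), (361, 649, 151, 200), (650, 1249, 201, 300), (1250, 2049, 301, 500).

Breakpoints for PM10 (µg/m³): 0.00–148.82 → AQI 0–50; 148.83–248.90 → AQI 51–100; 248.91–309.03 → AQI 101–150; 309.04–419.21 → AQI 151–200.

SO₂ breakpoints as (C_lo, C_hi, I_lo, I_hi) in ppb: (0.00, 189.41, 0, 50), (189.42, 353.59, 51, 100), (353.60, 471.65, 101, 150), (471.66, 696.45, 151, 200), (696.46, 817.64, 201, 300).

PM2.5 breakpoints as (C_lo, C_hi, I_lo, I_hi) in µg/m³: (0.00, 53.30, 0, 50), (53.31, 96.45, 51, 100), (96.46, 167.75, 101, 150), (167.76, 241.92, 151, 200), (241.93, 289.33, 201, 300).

CO: 27.830 ∈ [26.881, 39.440] ↔ index [151, 200].
151 + (27.830−26.881)·(200−151)/(39.440−26.881) = 151 + 0.949·49/12.559 ≈ 154.70, so AQI = 155.
O₃ 0.1023: bracket 0.0893–0.1099 → index 151–200; slope 49/0.0206, offset 0.0130.
AQI = 151 + 49/0.0206·0.0130 ≈ 181.92 ⇒ 182.
NO₂ 1264: bracket 1250–2049 → index 301–500; slope 199/799, offset 14.
AQI = 301 + 199/799·14 ≈ 304.49 ⇒ 304.
PM10: 105.95 ∈ [0.00, 148.82] ↔ index [0, 50].
0 + (105.95−0.00)·(50−0)/(148.82−0.00) = 0 + 105.95·50/148.82 ≈ 35.60, so AQI = 36.
SO₂: 470.96 ∈ [353.60, 471.65] ↔ index [101, 150].
101 + (470.96−353.60)·(150−101)/(471.65−353.60) = 101 + 117.36·49/118.05 ≈ 149.71, so AQI = 150.
PM2.5: 230.23 lies in 167.76–241.92, so I_lo=151, I_hi=200, C_lo=167.76, C_hi=241.92.
(200−151)/(241.92−167.76) × (230.23−167.76) + 151 = 49/74.16 × 62.47 + 151 ≈ 192.28 → 192.
Sub-indices: CO→155, O₃→182, NO₂→304, PM10→36, SO₂→150, PM2.5→192. Ranked high→low: 304, 192, 182, 155, 150, 36. Second-highest sub-index = 192.

192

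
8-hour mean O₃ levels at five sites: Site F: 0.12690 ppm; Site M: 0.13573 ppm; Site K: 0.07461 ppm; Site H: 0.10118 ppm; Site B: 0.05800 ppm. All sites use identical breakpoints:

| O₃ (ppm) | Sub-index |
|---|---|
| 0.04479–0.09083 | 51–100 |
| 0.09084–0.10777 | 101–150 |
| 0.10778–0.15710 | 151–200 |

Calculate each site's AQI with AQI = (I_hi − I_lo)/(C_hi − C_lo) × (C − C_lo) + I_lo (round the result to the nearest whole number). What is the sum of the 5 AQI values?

628

Site F 0.12690: bracket 0.10778–0.15710 → index 151–200; slope 49/0.04932, offset 0.01912.
AQI = 151 + 49/0.04932·0.01912 ≈ 170.00 ⇒ 170.
Site M: 0.13573 lies in 0.10778–0.15710, so I_lo=151, I_hi=200, C_lo=0.10778, C_hi=0.15710.
(200−151)/(0.15710−0.10778) × (0.13573−0.10778) + 151 = 49/0.04932 × 0.02795 + 151 ≈ 178.77 → 179.
Site K: row 0.04479–0.09083 (AQI 51–100). (100−51)·(0.07461−0.04479)/(0.09083−0.04479) + 51 = 49·0.02982/0.04604 + 51 ≈ 82.74 → 83.
Site H: 0.10118 lies in 0.09084–0.10777, so I_lo=101, I_hi=150, C_lo=0.09084, C_hi=0.10777.
(150−101)/(0.10777−0.09084) × (0.10118−0.09084) + 101 = 49/0.01693 × 0.01034 + 101 ≈ 130.93 → 131.
Site B: row 0.04479–0.09083 (AQI 51–100). (100−51)·(0.05800−0.04479)/(0.09083−0.04479) + 51 = 49·0.01321/0.04604 + 51 ≈ 65.06 → 65.
AQIs: Site F=170, Site M=179, Site K=83, Site H=131, Site B=65. Sum = 170 + 179 + 83 + 131 + 65 = 628.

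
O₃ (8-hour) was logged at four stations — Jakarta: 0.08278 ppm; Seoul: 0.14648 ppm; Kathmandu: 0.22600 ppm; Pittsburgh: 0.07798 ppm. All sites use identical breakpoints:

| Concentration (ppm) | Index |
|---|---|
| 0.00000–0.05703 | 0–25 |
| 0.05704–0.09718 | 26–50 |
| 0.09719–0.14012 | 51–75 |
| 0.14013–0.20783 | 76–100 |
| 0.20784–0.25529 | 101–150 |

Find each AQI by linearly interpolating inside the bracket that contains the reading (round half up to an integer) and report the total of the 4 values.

Jakarta: 0.08278 lies in 0.05704–0.09718, so I_lo=26, I_hi=50, C_lo=0.05704, C_hi=0.09718.
(50−26)/(0.09718−0.05704) × (0.08278−0.05704) + 26 = 24/0.04014 × 0.02574 + 26 ≈ 41.39 → 41.
Seoul: row 0.14013–0.20783 (AQI 76–100). (100−76)·(0.14648−0.14013)/(0.20783−0.14013) + 76 = 24·0.00635/0.06770 + 76 ≈ 78.25 → 78.
Kathmandu: 0.22600 lies in 0.20784–0.25529, so I_lo=101, I_hi=150, C_lo=0.20784, C_hi=0.25529.
(150−101)/(0.25529−0.20784) × (0.22600−0.20784) + 101 = 49/0.04745 × 0.01816 + 101 ≈ 119.75 → 120.
Pittsburgh: row 0.05704–0.09718 (AQI 26–50). (50−26)·(0.07798−0.05704)/(0.09718−0.05704) + 26 = 24·0.02094/0.04014 + 26 ≈ 38.52 → 39.
AQIs: Jakarta=41, Seoul=78, Kathmandu=120, Pittsburgh=39. Sum = 41 + 78 + 120 + 39 = 278.

278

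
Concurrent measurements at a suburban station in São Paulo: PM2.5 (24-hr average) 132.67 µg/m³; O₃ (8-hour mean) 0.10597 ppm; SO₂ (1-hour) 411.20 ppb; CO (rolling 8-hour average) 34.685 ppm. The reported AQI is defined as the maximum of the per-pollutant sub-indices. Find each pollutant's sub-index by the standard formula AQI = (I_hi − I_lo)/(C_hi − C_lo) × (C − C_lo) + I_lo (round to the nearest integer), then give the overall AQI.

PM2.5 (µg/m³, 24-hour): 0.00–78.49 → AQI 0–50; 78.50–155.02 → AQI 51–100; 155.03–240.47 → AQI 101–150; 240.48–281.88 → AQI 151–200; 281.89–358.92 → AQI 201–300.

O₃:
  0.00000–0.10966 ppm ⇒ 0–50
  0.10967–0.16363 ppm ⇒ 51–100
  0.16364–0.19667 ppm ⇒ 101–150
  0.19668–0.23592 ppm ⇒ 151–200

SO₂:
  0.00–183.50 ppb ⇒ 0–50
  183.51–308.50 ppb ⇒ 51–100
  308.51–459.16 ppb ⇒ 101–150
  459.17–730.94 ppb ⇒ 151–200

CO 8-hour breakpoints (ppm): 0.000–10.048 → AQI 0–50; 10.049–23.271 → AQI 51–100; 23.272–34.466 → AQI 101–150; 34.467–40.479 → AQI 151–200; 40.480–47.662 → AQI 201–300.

153

PM2.5: 132.67 ∈ [78.50, 155.02] ↔ index [51, 100].
51 + (132.67−78.50)·(100−51)/(155.02−78.50) = 51 + 54.17·49/76.52 ≈ 85.69, so AQI = 86.
O₃: 0.10597 ∈ [0.00000, 0.10966] ↔ index [0, 50].
0 + (0.10597−0.00000)·(50−0)/(0.10966−0.00000) = 0 + 0.10597·50/0.10966 ≈ 48.32, so AQI = 48.
SO₂: 411.20 ∈ [308.51, 459.16] ↔ index [101, 150].
101 + (411.20−308.51)·(150−101)/(459.16−308.51) = 101 + 102.69·49/150.65 ≈ 134.40, so AQI = 134.
CO: 34.685 ∈ [34.467, 40.479] ↔ index [151, 200].
151 + (34.685−34.467)·(200−151)/(40.479−34.467) = 151 + 0.218·49/6.012 ≈ 152.78, so AQI = 153.
Sub-indices: PM2.5→86, O₃→48, SO₂→134, CO→153. Overall AQI = max = 153; dominant pollutant is CO.
AQI 153: Unhealthy.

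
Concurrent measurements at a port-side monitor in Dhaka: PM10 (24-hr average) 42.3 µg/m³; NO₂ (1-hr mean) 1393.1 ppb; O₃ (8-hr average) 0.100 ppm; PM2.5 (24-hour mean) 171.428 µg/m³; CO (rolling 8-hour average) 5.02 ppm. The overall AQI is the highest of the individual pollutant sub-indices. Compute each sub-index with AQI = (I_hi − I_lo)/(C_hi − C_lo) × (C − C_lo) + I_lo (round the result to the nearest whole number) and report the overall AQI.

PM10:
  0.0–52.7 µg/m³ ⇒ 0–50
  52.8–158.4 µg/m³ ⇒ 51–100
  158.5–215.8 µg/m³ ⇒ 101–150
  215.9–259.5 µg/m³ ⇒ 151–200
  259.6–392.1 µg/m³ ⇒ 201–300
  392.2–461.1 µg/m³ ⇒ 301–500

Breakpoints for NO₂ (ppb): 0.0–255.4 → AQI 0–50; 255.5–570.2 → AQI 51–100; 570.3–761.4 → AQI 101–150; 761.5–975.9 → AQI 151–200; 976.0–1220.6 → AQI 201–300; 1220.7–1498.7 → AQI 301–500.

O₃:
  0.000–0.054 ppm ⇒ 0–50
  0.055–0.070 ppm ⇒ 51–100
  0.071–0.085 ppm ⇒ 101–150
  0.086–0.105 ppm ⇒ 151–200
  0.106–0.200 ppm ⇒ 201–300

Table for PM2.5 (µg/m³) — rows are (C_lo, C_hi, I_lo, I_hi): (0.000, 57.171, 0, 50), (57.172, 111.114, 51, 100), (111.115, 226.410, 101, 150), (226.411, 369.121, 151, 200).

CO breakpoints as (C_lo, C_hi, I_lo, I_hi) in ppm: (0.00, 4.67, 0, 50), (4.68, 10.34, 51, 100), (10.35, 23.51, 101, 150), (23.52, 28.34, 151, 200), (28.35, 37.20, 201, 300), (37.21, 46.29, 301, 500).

PM10: row 0.0–52.7 (AQI 0–50). (50−0)·(42.3−0.0)/(52.7−0.0) + 0 = 50·42.3/52.7 + 0 ≈ 40.13 → 40.
NO₂: row 1220.7–1498.7 (AQI 301–500). (500−301)·(1393.1−1220.7)/(1498.7−1220.7) + 301 = 199·172.4/278.0 + 301 ≈ 424.41 → 424.
O₃: 0.100 ∈ [0.086, 0.105] ↔ index [151, 200].
151 + (0.100−0.086)·(200−151)/(0.105−0.086) = 151 + 0.014·49/0.019 ≈ 187.11, so AQI = 187.
PM2.5: 171.428 ∈ [111.115, 226.410] ↔ index [101, 150].
101 + (171.428−111.115)·(150−101)/(226.410−111.115) = 101 + 60.313·49/115.295 ≈ 126.63, so AQI = 127.
CO: 5.02 lies in 4.68–10.34, so I_lo=51, I_hi=100, C_lo=4.68, C_hi=10.34.
(100−51)/(10.34−4.68) × (5.02−4.68) + 51 = 49/5.66 × 0.34 + 51 ≈ 53.94 → 54.
Sub-indices: PM10→40, NO₂→424, O₃→187, PM2.5→127, CO→54. Overall AQI = max = 424; dominant pollutant is NO₂.
AQI 424: Hazardous.

424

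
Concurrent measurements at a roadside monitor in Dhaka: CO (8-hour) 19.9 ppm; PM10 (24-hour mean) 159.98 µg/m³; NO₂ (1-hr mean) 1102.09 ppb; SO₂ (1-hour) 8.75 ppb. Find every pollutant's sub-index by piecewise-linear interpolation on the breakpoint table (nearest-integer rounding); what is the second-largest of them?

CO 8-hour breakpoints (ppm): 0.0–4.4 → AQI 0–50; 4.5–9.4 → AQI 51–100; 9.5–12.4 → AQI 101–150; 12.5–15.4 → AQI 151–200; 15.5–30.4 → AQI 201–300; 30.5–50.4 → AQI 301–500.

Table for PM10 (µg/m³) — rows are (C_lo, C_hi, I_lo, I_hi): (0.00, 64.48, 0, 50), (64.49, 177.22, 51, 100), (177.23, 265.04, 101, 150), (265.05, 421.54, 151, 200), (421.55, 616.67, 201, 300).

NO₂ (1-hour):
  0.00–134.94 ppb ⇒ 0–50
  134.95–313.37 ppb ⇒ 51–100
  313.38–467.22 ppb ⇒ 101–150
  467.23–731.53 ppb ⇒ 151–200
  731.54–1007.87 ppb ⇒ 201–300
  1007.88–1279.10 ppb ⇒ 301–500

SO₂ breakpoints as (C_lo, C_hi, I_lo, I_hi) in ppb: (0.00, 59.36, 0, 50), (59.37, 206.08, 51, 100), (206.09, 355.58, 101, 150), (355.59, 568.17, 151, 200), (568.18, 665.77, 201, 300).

230

CO 19.9: bracket 15.5–30.4 → index 201–300; slope 99/14.9, offset 4.4.
AQI = 201 + 99/14.9·4.4 ≈ 230.23 ⇒ 230.
PM10: row 64.49–177.22 (AQI 51–100). (100−51)·(159.98−64.49)/(177.22−64.49) + 51 = 49·95.49/112.73 + 51 ≈ 92.51 → 93.
NO₂: 1102.09 ∈ [1007.88, 1279.10] ↔ index [301, 500].
301 + (1102.09−1007.88)·(500−301)/(1279.10−1007.88) = 301 + 94.21·199/271.22 ≈ 370.12, so AQI = 370.
SO₂: 8.75 lies in 0.00–59.36, so I_lo=0, I_hi=50, C_lo=0.00, C_hi=59.36.
(50−0)/(59.36−0.00) × (8.75−0.00) + 0 = 50/59.36 × 8.75 + 0 ≈ 7.37 → 7.
Sub-indices: CO→230, PM10→93, NO₂→370, SO₂→7. Ranked high→low: 370, 230, 93, 7. Second-highest sub-index = 230.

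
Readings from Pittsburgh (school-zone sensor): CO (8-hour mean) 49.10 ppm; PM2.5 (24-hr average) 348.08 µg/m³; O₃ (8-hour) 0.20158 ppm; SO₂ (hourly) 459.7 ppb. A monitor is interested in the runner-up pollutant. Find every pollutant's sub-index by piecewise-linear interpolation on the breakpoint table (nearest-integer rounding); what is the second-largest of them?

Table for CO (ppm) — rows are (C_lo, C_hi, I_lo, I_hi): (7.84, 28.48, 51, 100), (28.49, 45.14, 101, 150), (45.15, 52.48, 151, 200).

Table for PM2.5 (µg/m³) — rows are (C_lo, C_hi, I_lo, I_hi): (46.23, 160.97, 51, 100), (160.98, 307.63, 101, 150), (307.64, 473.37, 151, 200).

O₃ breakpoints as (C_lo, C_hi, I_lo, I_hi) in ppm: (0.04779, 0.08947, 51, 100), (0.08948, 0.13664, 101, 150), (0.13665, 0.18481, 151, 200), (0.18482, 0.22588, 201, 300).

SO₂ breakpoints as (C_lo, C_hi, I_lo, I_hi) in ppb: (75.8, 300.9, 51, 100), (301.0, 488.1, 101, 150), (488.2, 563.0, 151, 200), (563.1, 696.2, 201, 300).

CO: 49.10 lies in 45.15–52.48, so I_lo=151, I_hi=200, C_lo=45.15, C_hi=52.48.
(200−151)/(52.48−45.15) × (49.10−45.15) + 151 = 49/7.33 × 3.95 + 151 ≈ 177.41 → 177.
PM2.5: 348.08 lies in 307.64–473.37, so I_lo=151, I_hi=200, C_lo=307.64, C_hi=473.37.
(200−151)/(473.37−307.64) × (348.08−307.64) + 151 = 49/165.73 × 40.44 + 151 ≈ 162.96 → 163.
O₃: 0.20158 lies in 0.18482–0.22588, so I_lo=201, I_hi=300, C_lo=0.18482, C_hi=0.22588.
(300−201)/(0.22588−0.18482) × (0.20158−0.18482) + 201 = 99/0.04106 × 0.01676 + 201 ≈ 241.41 → 241.
SO₂ 459.7: bracket 301.0–488.1 → index 101–150; slope 49/187.1, offset 158.7.
AQI = 101 + 49/187.1·158.7 ≈ 142.56 ⇒ 143.
Sub-indices: CO→177, PM2.5→163, O₃→241, SO₂→143. Ranked high→low: 241, 177, 163, 143. Second-highest sub-index = 177.

177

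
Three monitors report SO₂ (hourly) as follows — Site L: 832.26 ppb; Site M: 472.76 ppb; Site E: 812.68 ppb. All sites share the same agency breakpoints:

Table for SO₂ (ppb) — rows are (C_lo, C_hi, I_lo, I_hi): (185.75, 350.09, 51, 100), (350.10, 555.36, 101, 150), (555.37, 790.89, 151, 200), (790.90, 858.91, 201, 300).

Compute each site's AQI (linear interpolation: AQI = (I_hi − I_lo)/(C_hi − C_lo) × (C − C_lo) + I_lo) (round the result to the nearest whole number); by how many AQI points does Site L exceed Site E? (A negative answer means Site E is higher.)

Site L: 832.26 ∈ [790.90, 858.91] ↔ index [201, 300].
201 + (832.26−790.90)·(300−201)/(858.91−790.90) = 201 + 41.36·99/68.01 ≈ 261.21, so AQI = 261.
Site M: 472.76 lies in 350.10–555.36, so I_lo=101, I_hi=150, C_lo=350.10, C_hi=555.36.
(150−101)/(555.36−350.10) × (472.76−350.10) + 101 = 49/205.26 × 122.66 + 101 ≈ 130.28 → 130.
Site E: 812.68 lies in 790.90–858.91, so I_lo=201, I_hi=300, C_lo=790.90, C_hi=858.91.
(300−201)/(858.91−790.90) × (812.68−790.90) + 201 = 99/68.01 × 21.78 + 201 ≈ 232.70 → 233.
AQIs: Site L=261, Site M=130, Site E=233. Site L (261) − Site E (233) = 28.

28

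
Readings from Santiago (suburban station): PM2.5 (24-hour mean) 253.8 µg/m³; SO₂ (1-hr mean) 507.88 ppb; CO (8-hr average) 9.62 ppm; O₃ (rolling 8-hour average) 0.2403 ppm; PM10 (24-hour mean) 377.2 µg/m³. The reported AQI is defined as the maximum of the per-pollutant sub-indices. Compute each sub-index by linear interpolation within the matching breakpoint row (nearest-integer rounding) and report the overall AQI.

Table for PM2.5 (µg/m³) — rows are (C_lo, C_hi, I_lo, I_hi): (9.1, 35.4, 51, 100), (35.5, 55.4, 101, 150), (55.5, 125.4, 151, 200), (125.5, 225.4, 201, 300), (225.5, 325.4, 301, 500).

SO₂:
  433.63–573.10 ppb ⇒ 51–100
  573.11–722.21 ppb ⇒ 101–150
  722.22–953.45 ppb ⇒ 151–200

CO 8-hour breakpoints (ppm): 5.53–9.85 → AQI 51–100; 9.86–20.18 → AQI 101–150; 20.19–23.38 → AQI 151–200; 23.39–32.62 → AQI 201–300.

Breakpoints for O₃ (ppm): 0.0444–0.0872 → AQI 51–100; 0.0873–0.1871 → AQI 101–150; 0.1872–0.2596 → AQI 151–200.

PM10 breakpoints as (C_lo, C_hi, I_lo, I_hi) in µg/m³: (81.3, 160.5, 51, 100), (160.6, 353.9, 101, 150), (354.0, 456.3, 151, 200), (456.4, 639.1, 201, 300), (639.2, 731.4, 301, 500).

PM2.5: row 225.5–325.4 (AQI 301–500). (500−301)·(253.8−225.5)/(325.4−225.5) + 301 = 199·28.3/99.9 + 301 ≈ 357.37 → 357.
SO₂ 507.88: bracket 433.63–573.10 → index 51–100; slope 49/139.47, offset 74.25.
AQI = 51 + 49/139.47·74.25 ≈ 77.09 ⇒ 77.
CO: 9.62 ∈ [5.53, 9.85] ↔ index [51, 100].
51 + (9.62−5.53)·(100−51)/(9.85−5.53) = 51 + 4.09·49/4.32 ≈ 97.39, so AQI = 97.
O₃: 0.2403 ∈ [0.1872, 0.2596] ↔ index [151, 200].
151 + (0.2403−0.1872)·(200−151)/(0.2596−0.1872) = 151 + 0.0531·49/0.0724 ≈ 186.94, so AQI = 187.
PM10: 377.2 lies in 354.0–456.3, so I_lo=151, I_hi=200, C_lo=354.0, C_hi=456.3.
(200−151)/(456.3−354.0) × (377.2−354.0) + 151 = 49/102.3 × 23.2 + 151 ≈ 162.11 → 162.
Sub-indices: PM2.5→357, SO₂→77, CO→97, O₃→187, PM10→162. Overall AQI = max = 357; dominant pollutant is PM2.5.

357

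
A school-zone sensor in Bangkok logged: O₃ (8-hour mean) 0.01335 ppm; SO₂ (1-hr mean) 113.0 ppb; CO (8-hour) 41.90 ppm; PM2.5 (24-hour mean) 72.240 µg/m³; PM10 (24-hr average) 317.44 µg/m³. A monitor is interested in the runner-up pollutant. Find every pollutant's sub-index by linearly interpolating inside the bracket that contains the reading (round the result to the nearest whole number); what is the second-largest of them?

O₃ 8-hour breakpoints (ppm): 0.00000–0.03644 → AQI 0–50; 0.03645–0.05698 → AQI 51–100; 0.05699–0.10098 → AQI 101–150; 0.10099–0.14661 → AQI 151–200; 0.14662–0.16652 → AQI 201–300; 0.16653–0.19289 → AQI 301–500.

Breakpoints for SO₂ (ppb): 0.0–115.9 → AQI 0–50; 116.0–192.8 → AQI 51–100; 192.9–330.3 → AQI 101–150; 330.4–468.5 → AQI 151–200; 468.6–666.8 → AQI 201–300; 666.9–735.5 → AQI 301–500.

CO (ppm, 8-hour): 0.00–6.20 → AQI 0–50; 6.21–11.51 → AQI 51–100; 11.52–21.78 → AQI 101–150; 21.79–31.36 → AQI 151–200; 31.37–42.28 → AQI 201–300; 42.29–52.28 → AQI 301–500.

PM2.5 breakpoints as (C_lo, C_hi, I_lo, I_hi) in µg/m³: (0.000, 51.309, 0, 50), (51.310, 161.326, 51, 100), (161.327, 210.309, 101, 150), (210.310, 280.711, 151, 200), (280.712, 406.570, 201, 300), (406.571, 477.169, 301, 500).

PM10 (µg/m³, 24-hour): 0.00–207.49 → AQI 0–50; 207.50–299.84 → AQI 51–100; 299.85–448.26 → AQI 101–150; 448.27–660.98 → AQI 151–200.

107

O₃: 0.01335 ∈ [0.00000, 0.03644] ↔ index [0, 50].
0 + (0.01335−0.00000)·(50−0)/(0.03644−0.00000) = 0 + 0.01335·50/0.03644 ≈ 18.32, so AQI = 18.
SO₂: 113.0 ∈ [0.0, 115.9] ↔ index [0, 50].
0 + (113.0−0.0)·(50−0)/(115.9−0.0) = 0 + 113.0·50/115.9 ≈ 48.75, so AQI = 49.
CO: 41.90 lies in 31.37–42.28, so I_lo=201, I_hi=300, C_lo=31.37, C_hi=42.28.
(300−201)/(42.28−31.37) × (41.90−31.37) + 201 = 99/10.91 × 10.53 + 201 ≈ 296.55 → 297.
PM2.5: row 51.310–161.326 (AQI 51–100). (100−51)·(72.240−51.310)/(161.326−51.310) + 51 = 49·20.930/110.016 + 51 ≈ 60.32 → 60.
PM10: 317.44 lies in 299.85–448.26, so I_lo=101, I_hi=150, C_lo=299.85, C_hi=448.26.
(150−101)/(448.26−299.85) × (317.44−299.85) + 101 = 49/148.41 × 17.59 + 101 ≈ 106.81 → 107.
Sub-indices: O₃→18, SO₂→49, CO→297, PM2.5→60, PM10→107. Ranked high→low: 297, 107, 60, 49, 18. Second-highest sub-index = 107.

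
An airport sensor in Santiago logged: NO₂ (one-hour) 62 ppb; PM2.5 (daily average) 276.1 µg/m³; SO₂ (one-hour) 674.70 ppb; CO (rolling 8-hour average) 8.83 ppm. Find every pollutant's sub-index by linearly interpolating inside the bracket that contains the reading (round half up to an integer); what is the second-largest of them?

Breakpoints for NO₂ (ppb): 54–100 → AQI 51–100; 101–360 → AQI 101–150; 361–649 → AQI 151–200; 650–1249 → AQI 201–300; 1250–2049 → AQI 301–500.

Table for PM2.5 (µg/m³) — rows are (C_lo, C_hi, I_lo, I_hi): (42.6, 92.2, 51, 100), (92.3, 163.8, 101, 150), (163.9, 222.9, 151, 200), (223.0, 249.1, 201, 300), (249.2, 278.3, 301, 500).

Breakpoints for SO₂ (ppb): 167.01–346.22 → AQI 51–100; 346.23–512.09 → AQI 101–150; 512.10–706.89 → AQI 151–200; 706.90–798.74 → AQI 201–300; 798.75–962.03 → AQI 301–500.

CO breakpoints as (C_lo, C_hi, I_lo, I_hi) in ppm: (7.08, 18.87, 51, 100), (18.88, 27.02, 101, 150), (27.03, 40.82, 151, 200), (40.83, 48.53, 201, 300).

NO₂ 62: bracket 54–100 → index 51–100; slope 49/46, offset 8.
AQI = 51 + 49/46·8 ≈ 59.52 ⇒ 60.
PM2.5: 276.1 lies in 249.2–278.3, so I_lo=301, I_hi=500, C_lo=249.2, C_hi=278.3.
(500−301)/(278.3−249.2) × (276.1−249.2) + 301 = 199/29.1 × 26.9 + 301 ≈ 484.96 → 485.
SO₂: row 512.10–706.89 (AQI 151–200). (200−151)·(674.70−512.10)/(706.89−512.10) + 151 = 49·162.60/194.79 + 151 ≈ 191.90 → 192.
CO: 8.83 lies in 7.08–18.87, so I_lo=51, I_hi=100, C_lo=7.08, C_hi=18.87.
(100−51)/(18.87−7.08) × (8.83−7.08) + 51 = 49/11.79 × 1.75 + 51 ≈ 58.27 → 58.
Sub-indices: NO₂→60, PM2.5→485, SO₂→192, CO→58. Ranked high→low: 485, 192, 60, 58. Second-highest sub-index = 192.

192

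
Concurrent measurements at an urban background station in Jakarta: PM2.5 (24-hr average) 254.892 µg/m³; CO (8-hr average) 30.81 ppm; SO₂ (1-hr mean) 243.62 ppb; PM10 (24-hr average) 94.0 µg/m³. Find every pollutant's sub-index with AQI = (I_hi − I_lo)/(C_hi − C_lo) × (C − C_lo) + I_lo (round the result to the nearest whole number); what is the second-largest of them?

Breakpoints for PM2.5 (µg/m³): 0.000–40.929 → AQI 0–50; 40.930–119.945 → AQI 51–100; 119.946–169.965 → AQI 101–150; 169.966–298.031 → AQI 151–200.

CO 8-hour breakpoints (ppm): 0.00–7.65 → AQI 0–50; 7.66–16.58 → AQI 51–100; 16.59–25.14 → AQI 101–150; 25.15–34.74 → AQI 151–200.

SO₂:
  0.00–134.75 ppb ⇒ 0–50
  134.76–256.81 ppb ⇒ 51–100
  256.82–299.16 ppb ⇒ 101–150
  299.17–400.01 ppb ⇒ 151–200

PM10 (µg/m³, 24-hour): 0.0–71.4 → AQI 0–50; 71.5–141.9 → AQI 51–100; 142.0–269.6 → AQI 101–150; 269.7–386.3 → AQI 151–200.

PM2.5: 254.892 ∈ [169.966, 298.031] ↔ index [151, 200].
151 + (254.892−169.966)·(200−151)/(298.031−169.966) = 151 + 84.926·49/128.065 ≈ 183.49, so AQI = 183.
CO: 30.81 lies in 25.15–34.74, so I_lo=151, I_hi=200, C_lo=25.15, C_hi=34.74.
(200−151)/(34.74−25.15) × (30.81−25.15) + 151 = 49/9.59 × 5.66 + 151 ≈ 179.92 → 180.
SO₂: 243.62 lies in 134.76–256.81, so I_lo=51, I_hi=100, C_lo=134.76, C_hi=256.81.
(100−51)/(256.81−134.76) × (243.62−134.76) + 51 = 49/122.05 × 108.86 + 51 ≈ 94.70 → 95.
PM10 94.0: bracket 71.5–141.9 → index 51–100; slope 49/70.4, offset 22.5.
AQI = 51 + 49/70.4·22.5 ≈ 66.66 ⇒ 67.
Sub-indices: PM2.5→183, CO→180, SO₂→95, PM10→67. Ranked high→low: 183, 180, 95, 67. Second-highest sub-index = 180.

180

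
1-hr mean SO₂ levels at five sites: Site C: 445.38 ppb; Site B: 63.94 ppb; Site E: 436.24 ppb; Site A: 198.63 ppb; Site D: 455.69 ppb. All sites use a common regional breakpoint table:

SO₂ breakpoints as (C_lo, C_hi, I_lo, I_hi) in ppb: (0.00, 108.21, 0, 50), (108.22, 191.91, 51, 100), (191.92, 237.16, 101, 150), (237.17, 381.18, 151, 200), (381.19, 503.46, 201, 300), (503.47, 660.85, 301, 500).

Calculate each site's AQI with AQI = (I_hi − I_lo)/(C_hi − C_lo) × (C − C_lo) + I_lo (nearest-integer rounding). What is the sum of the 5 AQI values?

Site C: row 381.19–503.46 (AQI 201–300). (300−201)·(445.38−381.19)/(503.46−381.19) + 201 = 99·64.19/122.27 + 201 ≈ 252.97 → 253.
Site B: 63.94 lies in 0.00–108.21, so I_lo=0, I_hi=50, C_lo=0.00, C_hi=108.21.
(50−0)/(108.21−0.00) × (63.94−0.00) + 0 = 50/108.21 × 63.94 + 0 ≈ 29.54 → 30.
Site E: 436.24 lies in 381.19–503.46, so I_lo=201, I_hi=300, C_lo=381.19, C_hi=503.46.
(300−201)/(503.46−381.19) × (436.24−381.19) + 201 = 99/122.27 × 55.05 + 201 ≈ 245.57 → 246.
Site A 198.63: bracket 191.92–237.16 → index 101–150; slope 49/45.24, offset 6.71.
AQI = 101 + 49/45.24·6.71 ≈ 108.27 ⇒ 108.
Site D: 455.69 ∈ [381.19, 503.46] ↔ index [201, 300].
201 + (455.69−381.19)·(300−201)/(503.46−381.19) = 201 + 74.50·99/122.27 ≈ 261.32, so AQI = 261.
AQIs: Site C=253, Site B=30, Site E=246, Site A=108, Site D=261. Sum = 253 + 30 + 246 + 108 + 261 = 898.

898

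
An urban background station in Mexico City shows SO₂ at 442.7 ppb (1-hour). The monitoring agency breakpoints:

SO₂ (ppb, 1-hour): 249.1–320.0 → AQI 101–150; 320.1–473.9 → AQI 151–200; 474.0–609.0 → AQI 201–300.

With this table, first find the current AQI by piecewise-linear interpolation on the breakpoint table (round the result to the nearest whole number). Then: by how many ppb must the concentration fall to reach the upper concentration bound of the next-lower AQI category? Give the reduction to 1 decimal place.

SO₂: 442.7 lies in 320.1–473.9, so I_lo=151, I_hi=200, C_lo=320.1, C_hi=473.9.
(200−151)/(473.9−320.1) × (442.7−320.1) + 151 = 49/153.8 × 122.6 + 151 ≈ 190.06 → 190.
Current AQI 190 is in the Unhealthy range (151–200). The next-lower category tops out at AQI 150, whose upper concentration bound is 320.0 ppb.
Reduction needed = 442.7 − 320.0 = 122.7 ppb.

122.7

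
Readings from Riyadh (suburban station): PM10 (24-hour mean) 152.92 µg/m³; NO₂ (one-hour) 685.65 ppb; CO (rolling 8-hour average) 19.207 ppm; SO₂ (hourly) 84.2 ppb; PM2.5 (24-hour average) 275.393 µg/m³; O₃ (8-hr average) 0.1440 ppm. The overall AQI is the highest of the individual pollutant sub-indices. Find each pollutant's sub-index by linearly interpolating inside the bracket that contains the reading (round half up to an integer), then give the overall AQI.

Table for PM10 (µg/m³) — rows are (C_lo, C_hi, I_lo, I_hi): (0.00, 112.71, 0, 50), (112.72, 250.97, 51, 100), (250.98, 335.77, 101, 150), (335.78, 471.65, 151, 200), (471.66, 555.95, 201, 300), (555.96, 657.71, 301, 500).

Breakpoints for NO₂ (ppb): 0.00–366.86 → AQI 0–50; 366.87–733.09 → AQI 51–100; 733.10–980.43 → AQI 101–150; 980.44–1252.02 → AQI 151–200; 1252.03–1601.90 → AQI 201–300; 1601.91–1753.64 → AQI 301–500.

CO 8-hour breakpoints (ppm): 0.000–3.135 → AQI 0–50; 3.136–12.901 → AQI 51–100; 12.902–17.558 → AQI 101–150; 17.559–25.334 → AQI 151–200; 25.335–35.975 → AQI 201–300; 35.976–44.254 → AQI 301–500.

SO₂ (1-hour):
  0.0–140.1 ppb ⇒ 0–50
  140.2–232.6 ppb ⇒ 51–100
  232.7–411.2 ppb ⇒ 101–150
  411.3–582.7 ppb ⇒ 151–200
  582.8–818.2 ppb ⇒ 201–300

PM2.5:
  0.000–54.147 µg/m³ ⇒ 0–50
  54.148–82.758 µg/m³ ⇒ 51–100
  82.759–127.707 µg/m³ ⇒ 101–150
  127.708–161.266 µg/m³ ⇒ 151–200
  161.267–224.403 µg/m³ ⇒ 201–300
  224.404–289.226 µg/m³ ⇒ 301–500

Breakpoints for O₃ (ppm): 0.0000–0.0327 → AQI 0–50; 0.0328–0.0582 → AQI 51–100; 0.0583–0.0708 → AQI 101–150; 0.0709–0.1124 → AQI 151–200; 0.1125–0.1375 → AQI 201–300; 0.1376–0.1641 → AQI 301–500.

PM10: row 112.72–250.97 (AQI 51–100). (100−51)·(152.92−112.72)/(250.97−112.72) + 51 = 49·40.20/138.25 + 51 ≈ 65.25 → 65.
NO₂: 685.65 ∈ [366.87, 733.09] ↔ index [51, 100].
51 + (685.65−366.87)·(100−51)/(733.09−366.87) = 51 + 318.78·49/366.22 ≈ 93.65, so AQI = 94.
CO: 19.207 ∈ [17.559, 25.334] ↔ index [151, 200].
151 + (19.207−17.559)·(200−151)/(25.334−17.559) = 151 + 1.648·49/7.775 ≈ 161.39, so AQI = 161.
SO₂ 84.2: bracket 0.0–140.1 → index 0–50; slope 50/140.1, offset 84.2.
AQI = 0 + 50/140.1·84.2 ≈ 30.05 ⇒ 30.
PM2.5 275.393: bracket 224.404–289.226 → index 301–500; slope 199/64.822, offset 50.989.
AQI = 301 + 199/64.822·50.989 ≈ 457.53 ⇒ 458.
O₃: 0.1440 lies in 0.1376–0.1641, so I_lo=301, I_hi=500, C_lo=0.1376, C_hi=0.1641.
(500−301)/(0.1641−0.1376) × (0.1440−0.1376) + 301 = 199/0.0265 × 0.0064 + 301 ≈ 349.06 → 349.
Sub-indices: PM10→65, NO₂→94, CO→161, SO₂→30, PM2.5→458, O₃→349. Overall AQI = max = 458; dominant pollutant is PM2.5.
AQI 458: Hazardous.

458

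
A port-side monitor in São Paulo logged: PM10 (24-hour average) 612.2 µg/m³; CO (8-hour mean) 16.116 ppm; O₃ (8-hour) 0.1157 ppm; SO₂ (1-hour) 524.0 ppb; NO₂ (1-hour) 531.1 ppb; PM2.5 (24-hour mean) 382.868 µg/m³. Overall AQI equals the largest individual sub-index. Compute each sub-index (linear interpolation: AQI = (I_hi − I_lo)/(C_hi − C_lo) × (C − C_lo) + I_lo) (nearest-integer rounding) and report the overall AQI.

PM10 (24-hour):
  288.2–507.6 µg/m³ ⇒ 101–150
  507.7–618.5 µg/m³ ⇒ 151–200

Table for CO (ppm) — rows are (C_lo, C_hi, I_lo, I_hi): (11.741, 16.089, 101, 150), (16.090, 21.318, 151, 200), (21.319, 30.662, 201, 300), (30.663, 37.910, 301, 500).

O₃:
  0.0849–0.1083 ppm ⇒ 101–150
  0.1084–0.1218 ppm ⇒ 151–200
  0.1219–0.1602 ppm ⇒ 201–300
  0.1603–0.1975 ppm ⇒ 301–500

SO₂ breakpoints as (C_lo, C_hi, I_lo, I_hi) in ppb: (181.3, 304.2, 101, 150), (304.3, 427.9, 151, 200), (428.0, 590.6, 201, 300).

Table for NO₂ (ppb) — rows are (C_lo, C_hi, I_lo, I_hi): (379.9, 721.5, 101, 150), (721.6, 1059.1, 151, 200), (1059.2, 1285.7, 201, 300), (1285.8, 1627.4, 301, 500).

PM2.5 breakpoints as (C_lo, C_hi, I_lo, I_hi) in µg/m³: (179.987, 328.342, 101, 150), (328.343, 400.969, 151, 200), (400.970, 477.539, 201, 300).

PM10: 612.2 lies in 507.7–618.5, so I_lo=151, I_hi=200, C_lo=507.7, C_hi=618.5.
(200−151)/(618.5−507.7) × (612.2−507.7) + 151 = 49/110.8 × 104.5 + 151 ≈ 197.21 → 197.
CO 16.116: bracket 16.090–21.318 → index 151–200; slope 49/5.228, offset 0.026.
AQI = 151 + 49/5.228·0.026 ≈ 151.24 ⇒ 151.
O₃: 0.1157 lies in 0.1084–0.1218, so I_lo=151, I_hi=200, C_lo=0.1084, C_hi=0.1218.
(200−151)/(0.1218−0.1084) × (0.1157−0.1084) + 151 = 49/0.0134 × 0.0073 + 151 ≈ 177.69 → 178.
SO₂: row 428.0–590.6 (AQI 201–300). (300−201)·(524.0−428.0)/(590.6−428.0) + 201 = 99·96.0/162.6 + 201 ≈ 259.45 → 259.
NO₂: 531.1 ∈ [379.9, 721.5] ↔ index [101, 150].
101 + (531.1−379.9)·(150−101)/(721.5−379.9) = 101 + 151.2·49/341.6 ≈ 122.69, so AQI = 123.
PM2.5: row 328.343–400.969 (AQI 151–200). (200−151)·(382.868−328.343)/(400.969−328.343) + 151 = 49·54.525/72.626 + 151 ≈ 187.79 → 188.
Sub-indices: PM10→197, CO→151, O₃→178, SO₂→259, NO₂→123, PM2.5→188. Overall AQI = max = 259; dominant pollutant is SO₂.
AQI 259: Very Unhealthy.

259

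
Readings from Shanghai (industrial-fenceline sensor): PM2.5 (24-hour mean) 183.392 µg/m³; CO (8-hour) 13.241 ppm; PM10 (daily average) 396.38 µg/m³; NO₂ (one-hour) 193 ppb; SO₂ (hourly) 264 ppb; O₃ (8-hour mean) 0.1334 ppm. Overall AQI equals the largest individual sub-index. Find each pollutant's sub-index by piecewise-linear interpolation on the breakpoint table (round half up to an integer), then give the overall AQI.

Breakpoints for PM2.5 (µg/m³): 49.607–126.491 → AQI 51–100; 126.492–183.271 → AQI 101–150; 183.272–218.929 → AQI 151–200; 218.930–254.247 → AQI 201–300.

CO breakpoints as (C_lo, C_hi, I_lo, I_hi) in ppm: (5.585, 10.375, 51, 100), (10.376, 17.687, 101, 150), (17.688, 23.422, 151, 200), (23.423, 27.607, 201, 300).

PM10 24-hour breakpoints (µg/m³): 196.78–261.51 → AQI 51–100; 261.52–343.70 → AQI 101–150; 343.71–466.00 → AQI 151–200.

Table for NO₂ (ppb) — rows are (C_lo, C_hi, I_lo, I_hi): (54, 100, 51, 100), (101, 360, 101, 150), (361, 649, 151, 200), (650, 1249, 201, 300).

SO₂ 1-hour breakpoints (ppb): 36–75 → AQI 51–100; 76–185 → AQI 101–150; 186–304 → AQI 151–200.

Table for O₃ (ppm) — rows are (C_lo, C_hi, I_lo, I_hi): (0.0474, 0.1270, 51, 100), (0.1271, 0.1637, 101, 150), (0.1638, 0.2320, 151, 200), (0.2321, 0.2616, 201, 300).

PM2.5: 183.392 lies in 183.272–218.929, so I_lo=151, I_hi=200, C_lo=183.272, C_hi=218.929.
(200−151)/(218.929−183.272) × (183.392−183.272) + 151 = 49/35.657 × 0.120 + 151 ≈ 151.16 → 151.
CO: 13.241 ∈ [10.376, 17.687] ↔ index [101, 150].
101 + (13.241−10.376)·(150−101)/(17.687−10.376) = 101 + 2.865·49/7.311 ≈ 120.20, so AQI = 120.
PM10: 396.38 lies in 343.71–466.00, so I_lo=151, I_hi=200, C_lo=343.71, C_hi=466.00.
(200−151)/(466.00−343.71) × (396.38−343.71) + 151 = 49/122.29 × 52.67 + 151 ≈ 172.10 → 172.
NO₂ 193: bracket 101–360 → index 101–150; slope 49/259, offset 92.
AQI = 101 + 49/259·92 ≈ 118.41 ⇒ 118.
SO₂: 264 lies in 186–304, so I_lo=151, I_hi=200, C_lo=186, C_hi=304.
(200−151)/(304−186) × (264−186) + 151 = 49/118 × 78 + 151 ≈ 183.39 → 183.
O₃ 0.1334: bracket 0.1271–0.1637 → index 101–150; slope 49/0.0366, offset 0.0063.
AQI = 101 + 49/0.0366·0.0063 ≈ 109.43 ⇒ 109.
Sub-indices: PM2.5→151, CO→120, PM10→172, NO₂→118, SO₂→183, O₃→109. Overall AQI = max = 183; dominant pollutant is SO₂.

183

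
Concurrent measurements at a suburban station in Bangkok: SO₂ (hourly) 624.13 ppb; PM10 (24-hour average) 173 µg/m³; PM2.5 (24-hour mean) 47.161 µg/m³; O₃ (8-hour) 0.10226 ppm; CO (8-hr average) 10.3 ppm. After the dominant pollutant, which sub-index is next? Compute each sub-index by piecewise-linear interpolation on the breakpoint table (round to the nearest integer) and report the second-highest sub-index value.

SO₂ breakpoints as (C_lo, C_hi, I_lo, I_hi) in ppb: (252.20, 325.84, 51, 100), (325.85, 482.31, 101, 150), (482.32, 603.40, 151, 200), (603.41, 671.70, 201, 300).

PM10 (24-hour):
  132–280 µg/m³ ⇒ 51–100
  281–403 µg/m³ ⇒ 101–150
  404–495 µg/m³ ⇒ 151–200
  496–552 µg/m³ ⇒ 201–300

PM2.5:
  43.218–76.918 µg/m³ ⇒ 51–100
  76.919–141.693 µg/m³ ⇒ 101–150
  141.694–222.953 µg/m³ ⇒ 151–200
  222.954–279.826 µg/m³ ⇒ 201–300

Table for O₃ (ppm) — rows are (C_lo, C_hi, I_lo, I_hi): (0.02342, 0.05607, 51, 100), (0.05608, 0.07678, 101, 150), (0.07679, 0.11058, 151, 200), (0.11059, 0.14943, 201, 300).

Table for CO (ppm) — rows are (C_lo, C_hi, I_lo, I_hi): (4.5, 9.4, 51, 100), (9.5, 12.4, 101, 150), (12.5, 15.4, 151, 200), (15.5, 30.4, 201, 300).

SO₂: 624.13 lies in 603.41–671.70, so I_lo=201, I_hi=300, C_lo=603.41, C_hi=671.70.
(300−201)/(671.70−603.41) × (624.13−603.41) + 201 = 99/68.29 × 20.72 + 201 ≈ 231.04 → 231.
PM10: 173 lies in 132–280, so I_lo=51, I_hi=100, C_lo=132, C_hi=280.
(100−51)/(280−132) × (173−132) + 51 = 49/148 × 41 + 51 ≈ 64.57 → 65.
PM2.5: 47.161 ∈ [43.218, 76.918] ↔ index [51, 100].
51 + (47.161−43.218)·(100−51)/(76.918−43.218) = 51 + 3.943·49/33.700 ≈ 56.73, so AQI = 57.
O₃: row 0.07679–0.11058 (AQI 151–200). (200−151)·(0.10226−0.07679)/(0.11058−0.07679) + 151 = 49·0.02547/0.03379 + 151 ≈ 187.93 → 188.
CO: 10.3 lies in 9.5–12.4, so I_lo=101, I_hi=150, C_lo=9.5, C_hi=12.4.
(150−101)/(12.4−9.5) × (10.3−9.5) + 101 = 49/2.9 × 0.8 + 101 ≈ 114.52 → 115.
Sub-indices: SO₂→231, PM10→65, PM2.5→57, O₃→188, CO→115. Ranked high→low: 231, 188, 115, 65, 57. Second-highest sub-index = 188.

188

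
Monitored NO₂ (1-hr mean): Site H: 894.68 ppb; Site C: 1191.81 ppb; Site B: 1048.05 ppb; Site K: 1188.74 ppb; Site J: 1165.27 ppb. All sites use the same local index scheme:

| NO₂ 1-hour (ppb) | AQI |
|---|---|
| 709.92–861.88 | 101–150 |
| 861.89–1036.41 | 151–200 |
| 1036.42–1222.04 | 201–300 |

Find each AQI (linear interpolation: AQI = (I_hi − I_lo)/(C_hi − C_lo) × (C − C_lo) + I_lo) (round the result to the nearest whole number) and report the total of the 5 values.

1203

Site H 894.68: bracket 861.89–1036.41 → index 151–200; slope 49/174.52, offset 32.79.
AQI = 151 + 49/174.52·32.79 ≈ 160.21 ⇒ 160.
Site C 1191.81: bracket 1036.42–1222.04 → index 201–300; slope 99/185.62, offset 155.39.
AQI = 201 + 99/185.62·155.39 ≈ 283.88 ⇒ 284.
Site B 1048.05: bracket 1036.42–1222.04 → index 201–300; slope 99/185.62, offset 11.63.
AQI = 201 + 99/185.62·11.63 ≈ 207.20 ⇒ 207.
Site K: 1188.74 ∈ [1036.42, 1222.04] ↔ index [201, 300].
201 + (1188.74−1036.42)·(300−201)/(1222.04−1036.42) = 201 + 152.32·99/185.62 ≈ 282.24, so AQI = 282.
Site J: row 1036.42–1222.04 (AQI 201–300). (300−201)·(1165.27−1036.42)/(1222.04−1036.42) + 201 = 99·128.85/185.62 + 201 ≈ 269.72 → 270.
AQIs: Site H=160, Site C=284, Site B=207, Site K=282, Site J=270. Sum = 160 + 284 + 207 + 282 + 270 = 1203.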